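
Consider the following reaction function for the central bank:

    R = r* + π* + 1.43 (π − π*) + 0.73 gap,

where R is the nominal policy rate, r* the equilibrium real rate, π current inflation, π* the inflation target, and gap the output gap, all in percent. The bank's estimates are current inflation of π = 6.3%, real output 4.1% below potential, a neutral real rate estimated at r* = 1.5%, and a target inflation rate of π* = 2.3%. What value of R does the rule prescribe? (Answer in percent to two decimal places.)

Output 4.1% below potential → gap = -4.1.
R = 1.5 + 2.3 + 1.43 × (6.3 − 2.3) + 0.73 × (-4.1)
   = 1.5 + 2.3 + 5.72 − 2.993 = 6.53

6.53%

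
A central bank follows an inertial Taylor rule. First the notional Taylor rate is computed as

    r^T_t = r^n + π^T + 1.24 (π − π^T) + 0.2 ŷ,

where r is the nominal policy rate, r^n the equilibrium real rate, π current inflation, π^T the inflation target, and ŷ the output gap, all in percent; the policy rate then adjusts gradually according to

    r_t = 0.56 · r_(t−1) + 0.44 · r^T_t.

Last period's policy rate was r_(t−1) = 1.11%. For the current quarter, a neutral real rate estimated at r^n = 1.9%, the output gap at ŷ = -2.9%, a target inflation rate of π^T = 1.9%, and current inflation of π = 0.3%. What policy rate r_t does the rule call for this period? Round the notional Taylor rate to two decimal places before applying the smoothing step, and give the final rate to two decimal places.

r^T_t = 1.9 + 1.9 + 1.24 × (0.3 − 1.9) + 0.2 × (-2.9)
   = 1.9 + 1.9 − 1.984 − 0.58 = 1.24
r_t = 0.56 × 1.11 + 0.44 × 1.24 = 0.6216 + 0.5456 = 1.17

1.17%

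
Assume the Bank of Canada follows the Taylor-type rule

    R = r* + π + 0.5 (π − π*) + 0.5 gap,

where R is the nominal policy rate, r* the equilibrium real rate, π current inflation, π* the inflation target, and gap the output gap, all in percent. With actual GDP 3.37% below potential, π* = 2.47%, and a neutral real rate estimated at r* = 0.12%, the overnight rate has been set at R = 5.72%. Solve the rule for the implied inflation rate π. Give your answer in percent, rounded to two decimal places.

Output 3.37% below potential → gap = -3.37.
Collecting π: R = r* + (1 + 0.5) π − 0.5 π* + 0.5 gap
1.5 π = 5.72 − 0.12 + 0.5 × 2.47 − 0.5 × (-3.37) = 8.52
π = 8.52 / 1.5 = 5.68

5.68%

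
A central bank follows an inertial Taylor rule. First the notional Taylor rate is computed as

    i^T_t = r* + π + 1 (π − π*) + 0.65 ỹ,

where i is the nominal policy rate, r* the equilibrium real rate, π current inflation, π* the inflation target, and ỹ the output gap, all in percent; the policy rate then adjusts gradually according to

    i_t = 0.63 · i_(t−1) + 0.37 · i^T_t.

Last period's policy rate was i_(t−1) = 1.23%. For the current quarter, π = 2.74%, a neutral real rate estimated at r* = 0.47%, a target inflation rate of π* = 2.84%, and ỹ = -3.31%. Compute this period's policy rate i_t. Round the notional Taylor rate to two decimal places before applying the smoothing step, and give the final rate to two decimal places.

1.13%

i^T_t = 0.47 + 2.74 + 1 × (2.74 − 2.84) + 0.65 × (-3.31)
   = 0.47 + 2.74 − 0.1 − 2.1515 = 0.96
i_t = 0.63 × 1.23 + 0.37 × 0.96 = 0.7749 + 0.3552 = 1.13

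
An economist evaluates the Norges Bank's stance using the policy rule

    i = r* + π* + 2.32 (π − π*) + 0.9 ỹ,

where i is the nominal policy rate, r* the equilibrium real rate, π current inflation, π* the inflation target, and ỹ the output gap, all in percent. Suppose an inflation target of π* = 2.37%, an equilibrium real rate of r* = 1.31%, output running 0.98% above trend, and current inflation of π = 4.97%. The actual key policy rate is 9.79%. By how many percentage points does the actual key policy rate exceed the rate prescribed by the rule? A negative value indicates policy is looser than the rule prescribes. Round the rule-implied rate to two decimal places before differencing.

Output 0.98% above potential → ỹ = 0.98.
i = 1.31 + 2.37 + 2.32 × (4.97 − 2.37) + 0.9 × 0.98
   = 1.31 + 2.37 + 6.032 + 0.882 = 10.59
Deviation = 9.79 − 10.59 = -0.80 pp.

-0.80 pp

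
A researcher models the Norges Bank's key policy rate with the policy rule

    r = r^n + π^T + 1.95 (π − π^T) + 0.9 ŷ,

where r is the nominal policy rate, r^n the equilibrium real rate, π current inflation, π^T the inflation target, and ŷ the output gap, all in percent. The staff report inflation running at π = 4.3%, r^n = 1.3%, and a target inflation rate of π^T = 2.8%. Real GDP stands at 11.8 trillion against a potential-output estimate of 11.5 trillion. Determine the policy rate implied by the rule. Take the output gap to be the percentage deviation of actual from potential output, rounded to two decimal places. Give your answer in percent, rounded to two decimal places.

9.37%

Output gap = 100 × (11.8 − 11.5) / 11.5 = 2.61%.
r = 1.30 + 2.80 + 1.95 × (4.30 − 2.80) + 0.9 × 2.61
   = 1.30 + 2.8 + 2.925 + 2.349 = 9.37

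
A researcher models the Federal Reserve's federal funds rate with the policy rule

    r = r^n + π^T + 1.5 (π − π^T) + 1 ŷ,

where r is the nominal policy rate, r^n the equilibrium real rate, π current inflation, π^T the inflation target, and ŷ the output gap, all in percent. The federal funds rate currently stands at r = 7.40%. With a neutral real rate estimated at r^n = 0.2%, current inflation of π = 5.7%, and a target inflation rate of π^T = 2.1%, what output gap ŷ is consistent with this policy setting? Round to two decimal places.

-0.30%

1 ŷ = 7.40 − 0.2 − 2.1 − 1.5 × (5.7 − 2.1) = -0.3
ŷ = -0.3 / 1 = -0.30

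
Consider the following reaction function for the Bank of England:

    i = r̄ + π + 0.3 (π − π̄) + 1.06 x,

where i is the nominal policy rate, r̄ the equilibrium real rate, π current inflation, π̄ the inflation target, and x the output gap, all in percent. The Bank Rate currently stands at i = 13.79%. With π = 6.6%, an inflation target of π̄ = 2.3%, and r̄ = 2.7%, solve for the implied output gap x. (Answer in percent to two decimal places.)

1.06 x = 13.79 − 2.7 − 6.6 − 0.3 × (6.6 − 2.3) = 3.2
x = 3.2 / 1.06 = 3.02

3.02%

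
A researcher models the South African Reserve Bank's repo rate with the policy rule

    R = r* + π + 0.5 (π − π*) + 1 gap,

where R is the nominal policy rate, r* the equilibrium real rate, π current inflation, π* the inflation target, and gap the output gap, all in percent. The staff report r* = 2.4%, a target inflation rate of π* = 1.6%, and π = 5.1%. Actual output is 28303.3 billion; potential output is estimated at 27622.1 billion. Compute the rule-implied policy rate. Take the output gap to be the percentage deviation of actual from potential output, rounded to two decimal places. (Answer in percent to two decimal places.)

Output gap = 100 × (28303.3 − 27622.1) / 27622.1 = 2.47%.
R = 2.40 + 5.10 + 0.5 × (5.10 − 1.60) + 1 × 2.47
   = 2.40 + 5.1 + 1.75 + 2.47 = 11.72

11.72%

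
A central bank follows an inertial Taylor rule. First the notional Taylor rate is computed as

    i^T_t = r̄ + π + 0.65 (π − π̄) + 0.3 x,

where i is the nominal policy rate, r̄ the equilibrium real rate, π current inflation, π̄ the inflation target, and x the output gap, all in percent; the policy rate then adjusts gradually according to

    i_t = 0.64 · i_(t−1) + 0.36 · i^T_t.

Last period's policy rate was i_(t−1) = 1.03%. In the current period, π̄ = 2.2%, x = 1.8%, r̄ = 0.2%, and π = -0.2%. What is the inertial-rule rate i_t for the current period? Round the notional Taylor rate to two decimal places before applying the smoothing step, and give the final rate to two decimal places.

0.29%

i^T_t = 0.2 + (-0.2) + 0.65 × (-0.2 − 2.2) + 0.3 × 1.8
   = 0.2 − 0.2 − 1.56 + 0.54 = -1.02
i_t = 0.64 × 1.03 + 0.36 × (-1.02) = 0.6592 − 0.3672 = 0.29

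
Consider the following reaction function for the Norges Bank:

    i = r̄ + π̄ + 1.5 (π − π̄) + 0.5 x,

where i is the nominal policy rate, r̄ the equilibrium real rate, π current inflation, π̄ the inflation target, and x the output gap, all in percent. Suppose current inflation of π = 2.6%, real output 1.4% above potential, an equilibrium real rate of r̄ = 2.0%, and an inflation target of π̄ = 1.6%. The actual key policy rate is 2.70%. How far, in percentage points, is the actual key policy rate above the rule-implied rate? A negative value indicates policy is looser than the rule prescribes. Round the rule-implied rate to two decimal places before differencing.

-3.10 pp

Output 1.4% above potential → x = 1.4.
i = 2.0 + 1.6 + 1.5 × (2.6 − 1.6) + 0.5 × 1.4
   = 2.0 + 1.6 + 1.5 + 0.7 = 5.80
Deviation = 2.70 − 5.80 = -3.10 pp.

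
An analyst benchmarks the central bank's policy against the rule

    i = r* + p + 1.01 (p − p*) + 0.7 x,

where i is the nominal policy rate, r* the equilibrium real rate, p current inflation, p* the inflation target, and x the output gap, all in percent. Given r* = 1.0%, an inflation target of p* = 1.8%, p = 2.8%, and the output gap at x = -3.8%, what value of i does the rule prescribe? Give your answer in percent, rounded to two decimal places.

i = 1.0 + 2.8 + 1.01 × (2.8 − 1.8) + 0.7 × (-3.8)
   = 1.0 + 2.8 + 1.01 − 2.66 = 2.15

2.15%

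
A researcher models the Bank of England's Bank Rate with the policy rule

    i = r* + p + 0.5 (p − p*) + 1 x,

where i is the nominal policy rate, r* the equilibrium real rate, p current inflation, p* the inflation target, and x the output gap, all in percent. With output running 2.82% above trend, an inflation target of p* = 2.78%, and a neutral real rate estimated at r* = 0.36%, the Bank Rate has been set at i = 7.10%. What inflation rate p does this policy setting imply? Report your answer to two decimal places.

3.54%

Output 2.82% above potential → x = 2.82.
Collecting p: i = r* + (1 + 0.5) p − 0.5 p* + 1 x
1.5 p = 7.10 − 0.36 + 0.5 × 2.78 − 1 × 2.82 = 5.31
p = 5.31 / 1.5 = 3.54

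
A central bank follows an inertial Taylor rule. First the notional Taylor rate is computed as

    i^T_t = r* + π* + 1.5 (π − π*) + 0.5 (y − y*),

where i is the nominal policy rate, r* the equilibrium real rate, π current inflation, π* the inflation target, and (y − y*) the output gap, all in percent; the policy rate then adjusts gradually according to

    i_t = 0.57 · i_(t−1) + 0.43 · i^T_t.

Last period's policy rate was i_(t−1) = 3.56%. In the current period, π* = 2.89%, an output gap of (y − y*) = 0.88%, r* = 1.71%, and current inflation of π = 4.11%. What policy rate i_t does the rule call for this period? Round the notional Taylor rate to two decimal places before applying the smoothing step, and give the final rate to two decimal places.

i^T_t = 1.71 + 2.89 + 1.5 × (4.11 − 2.89) + 0.5 × 0.88
   = 1.71 + 2.89 + 1.83 + 0.44 = 6.87
i_t = 0.57 × 3.56 + 0.43 × 6.87 = 2.0292 + 2.9541 = 4.98

4.98%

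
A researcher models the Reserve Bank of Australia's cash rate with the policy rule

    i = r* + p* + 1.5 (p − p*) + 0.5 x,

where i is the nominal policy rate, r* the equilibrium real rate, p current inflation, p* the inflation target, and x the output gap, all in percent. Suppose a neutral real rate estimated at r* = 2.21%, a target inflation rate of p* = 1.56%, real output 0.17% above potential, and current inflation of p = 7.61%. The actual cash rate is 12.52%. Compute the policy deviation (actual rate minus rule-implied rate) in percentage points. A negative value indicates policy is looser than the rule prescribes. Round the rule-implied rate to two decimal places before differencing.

-0.41 pp

Output 0.17% above potential → x = 0.17.
i = 2.21 + 1.56 + 1.5 × (7.61 − 1.56) + 0.5 × 0.17
   = 2.21 + 1.56 + 9.075 + 0.085 = 12.93
Deviation = 12.52 − 12.93 = -0.41 pp.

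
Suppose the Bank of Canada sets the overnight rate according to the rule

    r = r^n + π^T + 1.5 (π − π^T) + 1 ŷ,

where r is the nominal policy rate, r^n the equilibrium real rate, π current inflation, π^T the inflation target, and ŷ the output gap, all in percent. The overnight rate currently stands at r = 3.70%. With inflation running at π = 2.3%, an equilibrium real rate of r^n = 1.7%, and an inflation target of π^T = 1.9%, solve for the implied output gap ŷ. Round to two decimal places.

1 ŷ = 3.70 − 1.7 − 1.9 − 1.5 × (2.3 − 1.9) = -0.5
ŷ = -0.5 / 1 = -0.50

-0.50%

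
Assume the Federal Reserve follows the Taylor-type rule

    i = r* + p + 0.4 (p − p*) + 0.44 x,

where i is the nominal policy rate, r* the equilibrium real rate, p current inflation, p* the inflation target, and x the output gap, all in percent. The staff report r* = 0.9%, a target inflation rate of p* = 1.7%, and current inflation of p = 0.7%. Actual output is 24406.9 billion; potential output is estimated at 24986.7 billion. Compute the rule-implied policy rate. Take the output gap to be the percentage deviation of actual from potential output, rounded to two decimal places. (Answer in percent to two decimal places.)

0.18%

Output gap = 100 × (24406.9 − 24986.7) / 24986.7 = -2.32%.
i = 0.90 + 0.70 + 0.4 × (0.70 − 1.70) + 0.44 × (-2.32)
   = 0.90 + 0.7 − 0.4 − 1.0208 = 0.18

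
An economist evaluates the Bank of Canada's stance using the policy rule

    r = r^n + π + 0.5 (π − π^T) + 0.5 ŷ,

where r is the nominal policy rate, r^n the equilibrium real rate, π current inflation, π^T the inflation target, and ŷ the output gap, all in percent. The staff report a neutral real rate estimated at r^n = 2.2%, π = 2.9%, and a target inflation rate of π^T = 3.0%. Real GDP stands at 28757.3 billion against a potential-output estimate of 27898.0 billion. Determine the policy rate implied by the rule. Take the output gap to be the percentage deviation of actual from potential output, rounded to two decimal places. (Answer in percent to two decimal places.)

Output gap = 100 × (28757.3 − 27898.0) / 27898.0 = 3.08%.
r = 2.20 + 2.90 + 0.5 × (2.90 − 3.00) + 0.5 × 3.08
   = 2.20 + 2.9 − 0.05 + 1.54 = 6.59

6.59%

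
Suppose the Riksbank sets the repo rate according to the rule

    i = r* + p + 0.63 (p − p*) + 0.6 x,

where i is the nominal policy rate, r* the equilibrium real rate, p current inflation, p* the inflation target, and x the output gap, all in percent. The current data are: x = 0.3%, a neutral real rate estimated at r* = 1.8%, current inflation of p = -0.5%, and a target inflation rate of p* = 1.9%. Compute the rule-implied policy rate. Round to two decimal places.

i = 1.8 + (-0.5) + 0.63 × (-0.5 − 1.9) + 0.6 × 0.3
   = 1.8 − 0.5 − 1.512 + 0.18 = -0.03

-0.03%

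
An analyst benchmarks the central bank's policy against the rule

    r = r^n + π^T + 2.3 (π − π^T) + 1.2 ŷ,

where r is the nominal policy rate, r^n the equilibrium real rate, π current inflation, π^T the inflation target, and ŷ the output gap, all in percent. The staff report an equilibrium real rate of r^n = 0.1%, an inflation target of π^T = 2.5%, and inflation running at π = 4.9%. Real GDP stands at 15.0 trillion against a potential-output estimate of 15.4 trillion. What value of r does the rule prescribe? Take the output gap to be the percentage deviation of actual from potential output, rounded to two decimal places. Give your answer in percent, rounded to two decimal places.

5.00%

Output gap = 100 × (15.0 − 15.4) / 15.4 = -2.60%.
r = 0.10 + 2.50 + 2.3 × (4.90 − 2.50) + 1.2 × (-2.60)
   = 0.10 + 2.5 + 5.52 − 3.12 = 5.00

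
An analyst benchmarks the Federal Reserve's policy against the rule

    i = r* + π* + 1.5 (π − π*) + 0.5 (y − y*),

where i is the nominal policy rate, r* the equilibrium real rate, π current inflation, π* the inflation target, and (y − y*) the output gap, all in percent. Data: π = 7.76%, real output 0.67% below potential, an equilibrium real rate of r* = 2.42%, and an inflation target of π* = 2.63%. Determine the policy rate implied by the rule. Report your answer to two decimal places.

12.41%

Output 0.67% below potential → (y − y*) = -0.67.
i = 2.42 + 2.63 + 1.5 × (7.76 − 2.63) + 0.5 × (-0.67)
   = 2.42 + 2.63 + 7.695 − 0.335 = 12.41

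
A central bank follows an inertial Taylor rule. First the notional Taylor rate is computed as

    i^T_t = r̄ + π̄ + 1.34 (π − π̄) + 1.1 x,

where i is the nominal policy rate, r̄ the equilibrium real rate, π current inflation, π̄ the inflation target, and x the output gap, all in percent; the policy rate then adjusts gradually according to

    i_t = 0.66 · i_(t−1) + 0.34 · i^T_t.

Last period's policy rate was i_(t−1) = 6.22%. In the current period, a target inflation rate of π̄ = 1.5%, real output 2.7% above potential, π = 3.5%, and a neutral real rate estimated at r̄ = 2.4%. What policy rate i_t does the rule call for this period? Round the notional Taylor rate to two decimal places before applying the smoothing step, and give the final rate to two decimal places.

7.35%

Output 2.7% above potential → x = 2.7.
i^T_t = 2.4 + 1.5 + 1.34 × (3.5 − 1.5) + 1.1 × 2.7
   = 2.4 + 1.5 + 2.68 + 2.97 = 9.55
i_t = 0.66 × 6.22 + 0.34 × 9.55 = 4.1052 + 3.247 = 7.35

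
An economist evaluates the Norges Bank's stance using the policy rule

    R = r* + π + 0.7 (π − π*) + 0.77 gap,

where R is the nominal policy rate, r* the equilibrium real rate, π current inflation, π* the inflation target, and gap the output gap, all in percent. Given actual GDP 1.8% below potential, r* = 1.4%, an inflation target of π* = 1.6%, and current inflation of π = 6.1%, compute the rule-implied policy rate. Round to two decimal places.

Output 1.8% below potential → gap = -1.8.
R = 1.4 + 6.1 + 0.7 × (6.1 − 1.6) + 0.77 × (-1.8)
   = 1.4 + 6.1 + 3.15 − 1.386 = 9.26

9.26%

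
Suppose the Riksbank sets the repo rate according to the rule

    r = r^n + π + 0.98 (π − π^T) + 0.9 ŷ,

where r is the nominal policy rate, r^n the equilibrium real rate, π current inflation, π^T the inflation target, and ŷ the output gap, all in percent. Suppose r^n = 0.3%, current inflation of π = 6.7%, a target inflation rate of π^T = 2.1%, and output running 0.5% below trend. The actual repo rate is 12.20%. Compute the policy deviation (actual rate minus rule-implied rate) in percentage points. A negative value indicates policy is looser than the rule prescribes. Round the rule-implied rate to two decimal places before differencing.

1.14 pp

Output 0.5% below potential → ŷ = -0.5.
r = 0.3 + 6.7 + 0.98 × (6.7 − 2.1) + 0.9 × (-0.5)
   = 0.3 + 6.7 + 4.508 − 0.45 = 11.06
Deviation = 12.20 − 11.06 = 1.14 pp.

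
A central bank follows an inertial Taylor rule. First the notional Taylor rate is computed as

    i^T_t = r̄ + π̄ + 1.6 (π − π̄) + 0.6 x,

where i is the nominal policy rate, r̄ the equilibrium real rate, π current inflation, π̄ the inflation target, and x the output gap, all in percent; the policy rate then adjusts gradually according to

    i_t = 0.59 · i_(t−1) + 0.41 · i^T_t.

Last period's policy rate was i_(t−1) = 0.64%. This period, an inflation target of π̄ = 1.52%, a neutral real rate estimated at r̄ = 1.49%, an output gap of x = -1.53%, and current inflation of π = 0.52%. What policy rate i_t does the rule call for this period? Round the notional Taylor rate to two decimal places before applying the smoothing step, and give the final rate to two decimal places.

i^T_t = 1.49 + 1.52 + 1.6 × (0.52 − 1.52) + 0.6 × (-1.53)
   = 1.49 + 1.52 − 1.6 − 0.918 = 0.49
i_t = 0.59 × 0.64 + 0.41 × 0.49 = 0.3776 + 0.2009 = 0.58

0.58%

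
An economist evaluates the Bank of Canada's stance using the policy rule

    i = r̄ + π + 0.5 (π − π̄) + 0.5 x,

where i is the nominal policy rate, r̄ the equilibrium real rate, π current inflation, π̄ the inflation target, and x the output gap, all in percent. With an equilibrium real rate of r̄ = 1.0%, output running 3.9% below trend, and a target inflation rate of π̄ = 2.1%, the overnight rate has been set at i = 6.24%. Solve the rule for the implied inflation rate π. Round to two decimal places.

5.49%

Output 3.9% below potential → x = -3.9.
Collecting π: i = r̄ + (1 + 0.5) π − 0.5 π̄ + 0.5 x
1.5 π = 6.24 − 1.0 + 0.5 × 2.1 − 0.5 × (-3.9) = 8.24
π = 8.24 / 1.5 = 5.49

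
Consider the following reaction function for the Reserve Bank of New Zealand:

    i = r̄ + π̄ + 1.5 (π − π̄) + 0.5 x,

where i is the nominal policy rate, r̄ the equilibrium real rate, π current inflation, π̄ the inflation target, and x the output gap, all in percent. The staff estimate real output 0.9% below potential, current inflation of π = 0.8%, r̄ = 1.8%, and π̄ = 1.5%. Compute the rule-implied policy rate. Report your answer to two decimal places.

Output 0.9% below potential → x = -0.9.
i = 1.8 + 1.5 + 1.5 × (0.8 − 1.5) + 0.5 × (-0.9)
   = 1.8 + 1.5 − 1.05 − 0.45 = 1.80

1.80%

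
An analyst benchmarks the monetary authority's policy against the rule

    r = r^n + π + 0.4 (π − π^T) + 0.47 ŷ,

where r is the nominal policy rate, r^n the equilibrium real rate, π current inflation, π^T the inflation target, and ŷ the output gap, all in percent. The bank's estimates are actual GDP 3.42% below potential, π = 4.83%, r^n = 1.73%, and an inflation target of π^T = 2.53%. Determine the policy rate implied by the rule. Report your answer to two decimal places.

5.87%

Output 3.42% below potential → ŷ = -3.42.
r = 1.73 + 4.83 + 0.4 × (4.83 − 2.53) + 0.47 × (-3.42)
   = 1.73 + 4.83 + 0.92 − 1.6074 = 5.87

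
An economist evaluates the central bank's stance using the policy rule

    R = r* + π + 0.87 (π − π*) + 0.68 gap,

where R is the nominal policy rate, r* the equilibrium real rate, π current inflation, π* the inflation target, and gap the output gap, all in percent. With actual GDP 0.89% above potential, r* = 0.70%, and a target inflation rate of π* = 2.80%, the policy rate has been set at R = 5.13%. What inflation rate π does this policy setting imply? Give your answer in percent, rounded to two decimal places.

Output 0.89% above potential → gap = 0.89.
Collecting π: R = r* + (1 + 0.87) π − 0.87 π* + 0.68 gap
1.87 π = 5.13 − 0.70 + 0.87 × 2.80 − 0.68 × 0.89 = 6.2608
π = 6.2608 / 1.87 = 3.35

3.35%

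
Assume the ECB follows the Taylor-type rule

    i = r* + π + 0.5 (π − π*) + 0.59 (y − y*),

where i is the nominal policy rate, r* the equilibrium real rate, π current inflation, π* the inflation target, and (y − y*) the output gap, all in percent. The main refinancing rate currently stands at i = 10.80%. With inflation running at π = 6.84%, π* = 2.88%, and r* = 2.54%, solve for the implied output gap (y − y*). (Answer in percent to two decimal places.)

0.59 (y − y*) = 10.80 − 2.54 − 6.84 − 0.5 × (6.84 − 2.88) = -0.56
(y − y*) = -0.56 / 0.59 = -0.95

-0.95%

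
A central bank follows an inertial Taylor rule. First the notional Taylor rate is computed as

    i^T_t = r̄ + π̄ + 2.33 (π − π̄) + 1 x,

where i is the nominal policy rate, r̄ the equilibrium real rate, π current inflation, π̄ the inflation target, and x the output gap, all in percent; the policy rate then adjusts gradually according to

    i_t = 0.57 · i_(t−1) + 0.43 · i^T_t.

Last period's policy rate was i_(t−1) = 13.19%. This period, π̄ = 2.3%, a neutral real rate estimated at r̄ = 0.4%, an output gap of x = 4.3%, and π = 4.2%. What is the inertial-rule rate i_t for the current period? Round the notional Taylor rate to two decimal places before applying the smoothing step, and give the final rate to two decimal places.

i^T_t = 0.4 + 2.3 + 2.33 × (4.2 − 2.3) + 1 × 4.3
   = 0.4 + 2.3 + 4.427 + 4.3 = 11.43
i_t = 0.57 × 13.19 + 0.43 × 11.43 = 7.5183 + 4.9149 = 12.43

12.43%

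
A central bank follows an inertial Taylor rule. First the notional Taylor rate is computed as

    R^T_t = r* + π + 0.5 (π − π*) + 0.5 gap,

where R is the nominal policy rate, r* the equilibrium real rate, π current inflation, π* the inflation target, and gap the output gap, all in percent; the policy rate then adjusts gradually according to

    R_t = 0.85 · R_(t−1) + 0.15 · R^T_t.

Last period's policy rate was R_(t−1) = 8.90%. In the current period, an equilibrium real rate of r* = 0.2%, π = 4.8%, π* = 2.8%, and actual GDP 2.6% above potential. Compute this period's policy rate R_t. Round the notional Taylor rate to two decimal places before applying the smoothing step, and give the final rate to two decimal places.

Output 2.6% above potential → gap = 2.6.
R^T_t = 0.2 + 4.8 + 0.5 × (4.8 − 2.8) + 0.5 × 2.6
   = 0.2 + 4.8 + 1 + 1.3 = 7.30
R_t = 0.85 × 8.90 + 0.15 × 7.30 = 7.565 + 1.095 = 8.66

8.66%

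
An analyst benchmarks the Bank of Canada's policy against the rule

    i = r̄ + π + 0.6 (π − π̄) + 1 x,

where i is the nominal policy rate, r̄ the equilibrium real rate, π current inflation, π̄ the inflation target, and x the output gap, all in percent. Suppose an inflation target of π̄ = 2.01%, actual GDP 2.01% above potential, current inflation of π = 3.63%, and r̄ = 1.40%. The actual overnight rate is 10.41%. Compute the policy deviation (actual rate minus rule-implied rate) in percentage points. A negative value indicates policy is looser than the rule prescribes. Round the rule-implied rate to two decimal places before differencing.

2.40 pp

Output 2.01% above potential → x = 2.01.
i = 1.40 + 3.63 + 0.6 × (3.63 − 2.01) + 1 × 2.01
   = 1.40 + 3.63 + 0.972 + 2.01 = 8.01
Deviation = 10.41 − 8.01 = 2.40 pp.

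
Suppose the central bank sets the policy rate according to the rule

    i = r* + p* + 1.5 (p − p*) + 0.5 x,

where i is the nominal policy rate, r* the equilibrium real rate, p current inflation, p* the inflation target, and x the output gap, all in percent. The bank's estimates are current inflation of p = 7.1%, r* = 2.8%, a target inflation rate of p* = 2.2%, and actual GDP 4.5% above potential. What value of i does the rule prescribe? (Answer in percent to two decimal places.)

Output 4.5% above potential → x = 4.5.
i = 2.8 + 2.2 + 1.5 × (7.1 − 2.2) + 0.5 × 4.5
   = 2.8 + 2.2 + 7.35 + 2.25 = 14.60

14.60%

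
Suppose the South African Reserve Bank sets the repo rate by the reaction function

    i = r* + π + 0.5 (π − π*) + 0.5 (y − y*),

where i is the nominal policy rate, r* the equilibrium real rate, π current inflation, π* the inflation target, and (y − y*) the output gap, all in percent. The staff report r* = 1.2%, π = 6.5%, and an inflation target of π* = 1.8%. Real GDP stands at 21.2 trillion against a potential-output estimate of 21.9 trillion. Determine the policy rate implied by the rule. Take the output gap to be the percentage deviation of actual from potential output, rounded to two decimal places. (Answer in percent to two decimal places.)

Output gap = 100 × (21.2 − 21.9) / 21.9 = -3.20%.
i = 1.20 + 6.50 + 0.5 × (6.50 − 1.80) + 0.5 × (-3.20)
   = 1.20 + 6.5 + 2.35 − 1.6 = 8.45

8.45%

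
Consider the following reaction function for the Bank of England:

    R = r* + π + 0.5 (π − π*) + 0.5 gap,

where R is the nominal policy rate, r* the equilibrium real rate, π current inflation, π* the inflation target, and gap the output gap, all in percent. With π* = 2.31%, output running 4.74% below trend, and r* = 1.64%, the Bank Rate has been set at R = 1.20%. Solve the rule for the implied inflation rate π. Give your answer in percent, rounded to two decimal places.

Output 4.74% below potential → gap = -4.74.
Collecting π: R = r* + (1 + 0.5) π − 0.5 π* + 0.5 gap
1.5 π = 1.20 − 1.64 + 0.5 × 2.31 − 0.5 × (-4.74) = 3.085
π = 3.085 / 1.5 = 2.06

2.06%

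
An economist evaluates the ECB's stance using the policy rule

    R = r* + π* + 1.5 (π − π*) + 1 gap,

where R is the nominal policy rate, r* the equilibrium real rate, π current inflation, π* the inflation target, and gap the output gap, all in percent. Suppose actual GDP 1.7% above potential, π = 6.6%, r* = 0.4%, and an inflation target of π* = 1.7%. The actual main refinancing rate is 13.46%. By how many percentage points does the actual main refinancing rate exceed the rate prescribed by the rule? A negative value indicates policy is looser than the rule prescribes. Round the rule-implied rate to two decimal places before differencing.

2.31 pp

Output 1.7% above potential → gap = 1.7.
R = 0.4 + 1.7 + 1.5 × (6.6 − 1.7) + 1 × 1.7
   = 0.4 + 1.7 + 7.35 + 1.7 = 11.15
Deviation = 13.46 − 11.15 = 2.31 pp.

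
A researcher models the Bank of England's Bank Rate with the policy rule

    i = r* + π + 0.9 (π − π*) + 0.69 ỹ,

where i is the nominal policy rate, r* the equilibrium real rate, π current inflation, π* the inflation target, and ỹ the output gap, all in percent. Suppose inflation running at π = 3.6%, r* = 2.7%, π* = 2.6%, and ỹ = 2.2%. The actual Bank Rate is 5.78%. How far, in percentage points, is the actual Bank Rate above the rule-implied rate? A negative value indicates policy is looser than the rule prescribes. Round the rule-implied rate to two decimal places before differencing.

-2.94 pp

i = 2.7 + 3.6 + 0.9 × (3.6 − 2.6) + 0.69 × 2.2
   = 2.7 + 3.6 + 0.9 + 1.518 = 8.72
Deviation = 5.78 − 8.72 = -2.94 pp.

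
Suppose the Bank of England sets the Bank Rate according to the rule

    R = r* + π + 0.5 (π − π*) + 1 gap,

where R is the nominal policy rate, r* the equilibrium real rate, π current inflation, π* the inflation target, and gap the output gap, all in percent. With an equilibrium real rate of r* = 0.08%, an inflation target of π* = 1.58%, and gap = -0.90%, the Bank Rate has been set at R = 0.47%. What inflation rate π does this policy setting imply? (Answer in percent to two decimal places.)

1.39%

Collecting π: R = r* + (1 + 0.5) π − 0.5 π* + 1 gap
1.5 π = 0.47 − 0.08 + 0.5 × 1.58 − 1 × (-0.90) = 2.08
π = 2.08 / 1.5 = 1.39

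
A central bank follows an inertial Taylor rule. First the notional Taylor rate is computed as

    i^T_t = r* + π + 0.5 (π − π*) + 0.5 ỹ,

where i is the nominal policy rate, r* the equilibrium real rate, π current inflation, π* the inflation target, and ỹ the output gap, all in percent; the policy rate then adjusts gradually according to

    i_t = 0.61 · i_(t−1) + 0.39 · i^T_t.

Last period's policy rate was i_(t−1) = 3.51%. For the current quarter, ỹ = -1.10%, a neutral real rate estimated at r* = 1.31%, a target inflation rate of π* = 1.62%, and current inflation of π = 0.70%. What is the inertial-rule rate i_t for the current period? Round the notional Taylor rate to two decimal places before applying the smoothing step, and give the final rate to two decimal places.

2.53%

i^T_t = 1.31 + 0.70 + 0.5 × (0.70 − 1.62) + 0.5 × (-1.10)
   = 1.31 + 0.7 − 0.46 − 0.55 = 1.00
i_t = 0.61 × 3.51 + 0.39 × 1.00 = 2.1411 + 0.39 = 2.53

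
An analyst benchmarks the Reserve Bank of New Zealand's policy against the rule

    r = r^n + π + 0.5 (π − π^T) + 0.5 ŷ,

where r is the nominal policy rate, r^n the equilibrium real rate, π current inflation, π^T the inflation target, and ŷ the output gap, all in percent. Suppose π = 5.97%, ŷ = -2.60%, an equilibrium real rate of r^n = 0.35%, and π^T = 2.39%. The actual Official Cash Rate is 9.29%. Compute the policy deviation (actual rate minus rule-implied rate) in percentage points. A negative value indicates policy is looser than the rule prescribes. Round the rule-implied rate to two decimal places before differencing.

r = 0.35 + 5.97 + 0.5 × (5.97 − 2.39) + 0.5 × (-2.60)
   = 0.35 + 5.97 + 1.79 − 1.3 = 6.81
Deviation = 9.29 − 6.81 = 2.48 pp.

2.48 pp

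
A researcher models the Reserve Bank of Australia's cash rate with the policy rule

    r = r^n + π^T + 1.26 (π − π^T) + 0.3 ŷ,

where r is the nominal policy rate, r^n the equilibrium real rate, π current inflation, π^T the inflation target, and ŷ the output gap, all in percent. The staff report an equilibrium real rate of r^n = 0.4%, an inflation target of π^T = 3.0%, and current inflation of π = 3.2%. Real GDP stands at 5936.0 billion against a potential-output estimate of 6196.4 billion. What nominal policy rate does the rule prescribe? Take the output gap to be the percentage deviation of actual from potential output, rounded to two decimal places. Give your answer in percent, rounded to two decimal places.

2.39%

Output gap = 100 × (5936.0 − 6196.4) / 6196.4 = -4.20%.
r = 0.40 + 3.00 + 1.26 × (3.20 − 3.00) + 0.3 × (-4.20)
   = 0.40 + 3 + 0.252 − 1.26 = 2.39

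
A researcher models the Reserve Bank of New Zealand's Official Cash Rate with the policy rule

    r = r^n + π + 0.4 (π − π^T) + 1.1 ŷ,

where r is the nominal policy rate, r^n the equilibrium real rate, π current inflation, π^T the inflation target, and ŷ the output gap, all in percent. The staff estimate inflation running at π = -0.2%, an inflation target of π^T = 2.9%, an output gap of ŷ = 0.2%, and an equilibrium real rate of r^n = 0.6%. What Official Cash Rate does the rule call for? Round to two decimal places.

-0.62%

r = 0.6 + (-0.2) + 0.4 × (-0.2 − 2.9) + 1.1 × 0.2
   = 0.6 − 0.2 − 1.24 + 0.22 = -0.62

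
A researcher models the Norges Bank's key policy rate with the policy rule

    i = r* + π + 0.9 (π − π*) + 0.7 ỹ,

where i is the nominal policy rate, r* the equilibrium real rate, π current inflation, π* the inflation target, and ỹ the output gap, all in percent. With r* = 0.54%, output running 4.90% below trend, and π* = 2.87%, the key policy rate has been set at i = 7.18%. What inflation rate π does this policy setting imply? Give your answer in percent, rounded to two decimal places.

Output 4.90% below potential → ỹ = -4.90.
Collecting π: i = r* + (1 + 0.9) π − 0.9 π* + 0.7 ỹ
1.9 π = 7.18 − 0.54 + 0.9 × 2.87 − 0.7 × (-4.90) = 12.653
π = 12.653 / 1.9 = 6.66

6.66%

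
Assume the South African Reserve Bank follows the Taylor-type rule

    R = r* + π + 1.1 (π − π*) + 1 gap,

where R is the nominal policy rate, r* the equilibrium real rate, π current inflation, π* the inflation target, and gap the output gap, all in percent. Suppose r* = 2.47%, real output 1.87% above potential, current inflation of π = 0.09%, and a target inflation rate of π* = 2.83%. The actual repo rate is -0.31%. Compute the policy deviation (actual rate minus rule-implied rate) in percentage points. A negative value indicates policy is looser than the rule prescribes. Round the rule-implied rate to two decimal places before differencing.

-1.73 pp

Output 1.87% above potential → gap = 1.87.
R = 2.47 + 0.09 + 1.1 × (0.09 − 2.83) + 1 × 1.87
   = 2.47 + 0.09 − 3.014 + 1.87 = 1.42
Deviation = -0.31 − 1.42 = -1.73 pp.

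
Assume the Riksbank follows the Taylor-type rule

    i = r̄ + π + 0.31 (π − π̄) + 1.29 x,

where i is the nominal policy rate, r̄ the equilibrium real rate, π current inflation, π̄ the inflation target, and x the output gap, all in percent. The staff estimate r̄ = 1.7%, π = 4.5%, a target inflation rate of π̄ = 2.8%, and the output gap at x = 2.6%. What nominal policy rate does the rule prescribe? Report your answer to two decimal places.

10.08%

i = 1.7 + 4.5 + 0.31 × (4.5 − 2.8) + 1.29 × 2.6
   = 1.7 + 4.5 + 0.527 + 3.354 = 10.08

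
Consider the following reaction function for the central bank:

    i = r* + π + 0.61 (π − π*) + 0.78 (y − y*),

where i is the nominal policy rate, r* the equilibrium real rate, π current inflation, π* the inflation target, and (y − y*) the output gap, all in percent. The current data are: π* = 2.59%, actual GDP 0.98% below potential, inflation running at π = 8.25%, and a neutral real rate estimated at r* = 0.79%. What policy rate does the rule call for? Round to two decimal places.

11.73%

Output 0.98% below potential → (y − y*) = -0.98.
i = 0.79 + 8.25 + 0.61 × (8.25 − 2.59) + 0.78 × (-0.98)
   = 0.79 + 8.25 + 3.4526 − 0.7644 = 11.73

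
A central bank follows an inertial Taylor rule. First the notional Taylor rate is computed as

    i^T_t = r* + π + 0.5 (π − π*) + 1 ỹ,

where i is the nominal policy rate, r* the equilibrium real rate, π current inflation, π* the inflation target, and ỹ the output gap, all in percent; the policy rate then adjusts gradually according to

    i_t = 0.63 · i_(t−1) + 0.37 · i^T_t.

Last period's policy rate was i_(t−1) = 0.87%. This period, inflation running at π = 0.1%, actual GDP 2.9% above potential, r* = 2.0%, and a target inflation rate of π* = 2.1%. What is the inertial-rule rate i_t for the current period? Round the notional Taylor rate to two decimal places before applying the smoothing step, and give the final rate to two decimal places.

2.03%

Output 2.9% above potential → ỹ = 2.9.
i^T_t = 2.0 + 0.1 + 0.5 × (0.1 − 2.1) + 1 × 2.9
   = 2.0 + 0.1 − 1 + 2.9 = 4.00
i_t = 0.63 × 0.87 + 0.37 × 4.00 = 0.5481 + 1.48 = 2.03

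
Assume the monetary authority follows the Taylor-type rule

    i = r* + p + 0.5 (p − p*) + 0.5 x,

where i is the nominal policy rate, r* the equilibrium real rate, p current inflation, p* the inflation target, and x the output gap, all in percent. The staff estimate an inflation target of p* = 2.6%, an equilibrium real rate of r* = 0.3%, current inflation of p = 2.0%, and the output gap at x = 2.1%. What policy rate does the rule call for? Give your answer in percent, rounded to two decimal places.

3.05%

i = 0.3 + 2.0 + 0.5 × (2.0 − 2.6) + 0.5 × 2.1
   = 0.3 + 2 − 0.3 + 1.05 = 3.05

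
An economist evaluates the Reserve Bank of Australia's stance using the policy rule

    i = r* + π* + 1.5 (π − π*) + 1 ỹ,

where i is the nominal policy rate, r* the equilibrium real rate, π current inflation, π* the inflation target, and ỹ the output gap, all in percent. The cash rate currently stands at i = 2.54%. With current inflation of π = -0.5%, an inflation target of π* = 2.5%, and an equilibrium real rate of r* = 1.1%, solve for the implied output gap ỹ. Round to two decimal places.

3.44%

1 ỹ = 2.54 − 1.1 − 2.5 − 1.5 × ((-0.5) − 2.5) = 3.44
ỹ = 3.44 / 1 = 3.44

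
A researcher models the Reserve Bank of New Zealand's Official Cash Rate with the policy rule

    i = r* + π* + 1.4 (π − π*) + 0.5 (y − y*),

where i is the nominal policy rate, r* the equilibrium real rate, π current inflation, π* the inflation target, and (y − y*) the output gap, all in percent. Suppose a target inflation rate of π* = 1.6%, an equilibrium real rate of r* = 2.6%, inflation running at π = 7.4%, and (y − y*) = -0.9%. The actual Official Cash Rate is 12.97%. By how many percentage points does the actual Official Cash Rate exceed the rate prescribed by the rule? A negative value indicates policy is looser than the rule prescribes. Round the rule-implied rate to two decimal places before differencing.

i = 2.6 + 1.6 + 1.4 × (7.4 − 1.6) + 0.5 × (-0.9)
   = 2.6 + 1.6 + 8.12 − 0.45 = 11.87
Deviation = 12.97 − 11.87 = 1.10 pp.

1.10 pp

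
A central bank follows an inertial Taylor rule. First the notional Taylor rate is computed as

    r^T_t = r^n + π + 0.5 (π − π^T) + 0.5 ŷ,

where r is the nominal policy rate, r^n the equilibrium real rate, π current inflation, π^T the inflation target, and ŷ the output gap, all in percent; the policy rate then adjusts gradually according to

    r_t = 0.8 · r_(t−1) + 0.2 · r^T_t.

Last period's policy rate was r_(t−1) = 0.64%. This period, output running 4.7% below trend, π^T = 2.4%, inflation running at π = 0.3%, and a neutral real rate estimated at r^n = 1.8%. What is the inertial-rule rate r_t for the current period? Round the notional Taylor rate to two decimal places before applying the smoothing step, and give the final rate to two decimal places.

0.25%

Output 4.7% below potential → ŷ = -4.7.
r^T_t = 1.8 + 0.3 + 0.5 × (0.3 − 2.4) + 0.5 × (-4.7)
   = 1.8 + 0.3 − 1.05 − 2.35 = -1.30
r_t = 0.8 × 0.64 + 0.2 × (-1.30) = 0.512 − 0.26 = 0.25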